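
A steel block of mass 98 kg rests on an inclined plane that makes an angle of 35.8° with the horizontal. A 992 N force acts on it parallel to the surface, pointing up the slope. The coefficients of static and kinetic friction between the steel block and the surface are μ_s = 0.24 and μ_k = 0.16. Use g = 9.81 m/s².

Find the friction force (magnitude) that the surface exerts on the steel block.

Normal force: N = m g cos θ = 98 × 9.81 × cos 35.8° = 779.7 N.
For equilibrium along the incline the friction force must supply f = m g sin θ − P = 562.4 − 992 = -429.6 N (positive meaning up-slope).
Static friction can supply at most μ_s N = 187.1 N.
|-429.6| exceeds 187.1 N, so the steel block slips up-slope; friction is kinetic, f = μ_k N = 0.16×779.7 = 125 N.

f ≈ 125 N (down the incline)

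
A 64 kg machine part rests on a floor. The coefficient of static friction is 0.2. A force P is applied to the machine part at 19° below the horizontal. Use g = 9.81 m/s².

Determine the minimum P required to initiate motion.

N = m g + P sin α (the push presses the machine part into the floor).
At impending slip, P cos α = μ_s N = μ_s (m g + P sin α).
Solving: P (cos α − μ_s sin α) = μ_s m g → P = 0.2×628/(cos 19° − 0.2 sin 19°) = 126/0.8804 = 143 N.

P ≈ 143 N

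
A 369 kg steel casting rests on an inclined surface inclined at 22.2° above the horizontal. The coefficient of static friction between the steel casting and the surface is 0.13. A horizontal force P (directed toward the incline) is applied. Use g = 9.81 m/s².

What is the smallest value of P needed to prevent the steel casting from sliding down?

The steel casting tends to slide down (tan θ > μ_s), so at the point of impending slip friction acts up-slope at its limit: f = μ_s N.
Perpendicular to the incline: N = m g cos θ + P sin θ.
Along the incline: P cos θ + μ_s N = m g sin θ, i.e. P cos θ + μ_s (m g cos θ + P sin θ) = m g sin θ.
Solving, P (cos θ + μ_s sin θ) = m g (sin θ − μ_s cos θ), so P = 3620×0.2575/0.975 = 956 N.

P_min ≈ 956 N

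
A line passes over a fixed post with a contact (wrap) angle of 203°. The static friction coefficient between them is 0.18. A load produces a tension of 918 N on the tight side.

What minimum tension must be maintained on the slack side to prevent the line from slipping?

T_min ≈ 485 N

Capstan equation at impending slip: T_tight/T_slack = e^{μβ}.
β = 203° = 3.543 rad; e^{μβ} = e^{0.18×3.543} = 1.892.
T_slack = T_tight / e^{μβ} = 918 / 1.892 = 485 N.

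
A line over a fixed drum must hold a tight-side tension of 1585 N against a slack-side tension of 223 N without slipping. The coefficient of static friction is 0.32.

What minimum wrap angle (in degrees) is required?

T₂/T₁ = e^{μβ} → β = ln(T₂/T₁)/μ.
β = ln(1585/223)/0.32 = 1.961/0.32 = 6.129 rad.
In degrees: β = 6.129 × 180/π = 351°.

β_min ≈ 351°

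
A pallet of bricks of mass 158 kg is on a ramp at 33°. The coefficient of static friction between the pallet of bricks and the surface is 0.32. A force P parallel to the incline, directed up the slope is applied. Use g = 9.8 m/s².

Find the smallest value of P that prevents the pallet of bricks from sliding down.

P_min ≈ 428 N

The pallet of bricks tends to slide down (tan θ > μ_s), so at the point of impending slip friction acts up-slope at its limit: f = μ_s N.
P is parallel to the surface, so N = m g cos θ = 1300 N.
Along the incline: P + μ_s N = m g sin θ, so P = 843 − 0.32×1300 = 428 N.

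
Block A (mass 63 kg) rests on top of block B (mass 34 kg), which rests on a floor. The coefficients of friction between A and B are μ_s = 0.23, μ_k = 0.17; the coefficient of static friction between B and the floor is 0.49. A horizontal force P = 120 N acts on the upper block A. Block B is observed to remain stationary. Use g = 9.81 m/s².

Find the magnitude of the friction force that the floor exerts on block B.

Normal force at the A–B interface: N₁ = m_A g = 618 N.
Maximum static friction on A from B: μ_s N₁ = 0.23×618 = 142.1 N.
P = 120 N is within that limit, so A and B move together (both at rest); the A–B friction is simply f₁ = P = 120 N.
By Newton's third law B feels 120 N forward from A. With B stationary, the floor's static friction on B balances it: f₂ = 120 N (well within μ_s(m_A+m_B)g = 466.3 N).

f ≈ 120 N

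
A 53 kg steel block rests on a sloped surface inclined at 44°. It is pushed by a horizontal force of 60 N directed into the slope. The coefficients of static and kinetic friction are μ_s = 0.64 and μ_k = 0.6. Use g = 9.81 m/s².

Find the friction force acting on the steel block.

f ≈ 249 N (up the incline)

The horizontal push has a component P sin θ into the surface, so N = m g cos θ + P sin θ = 374 + 41.68 = 415.7 N.
Along the incline, the net driving force (taking up-slope positive) is P cos θ − m g sin θ = 43.16 − 361.2 = -318 N, so equilibrium requires friction f = 318 N (up-slope).
The limit of static friction is μ_s N = 266 N.
|f_req| = 318 > 266 N → the steel block slides down the incline; f = μ_k N = 0.6 × 415.7 = 249 N.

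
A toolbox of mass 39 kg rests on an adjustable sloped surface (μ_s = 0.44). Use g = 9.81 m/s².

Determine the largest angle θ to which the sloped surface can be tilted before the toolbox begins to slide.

At the slip threshold, m g sin θ = μ_s · m g cos θ, so tan θ = μ_s.
θ_max = arctan(0.44) = 23.7°.

θ_max ≈ 23.7°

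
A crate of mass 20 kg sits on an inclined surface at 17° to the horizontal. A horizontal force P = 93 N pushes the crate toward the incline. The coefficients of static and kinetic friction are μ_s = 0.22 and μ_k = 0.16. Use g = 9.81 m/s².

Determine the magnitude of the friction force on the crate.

f ≈ 31.6 N (down the incline)

Normal direction: N = m g cos θ + P sin θ = 214.8 N.
Along the incline, the net driving force (taking up-slope positive) is P cos θ − m g sin θ = 88.94 − 57.36 = 31.57 N, so equilibrium requires friction f = -31.57 N (down-slope).
Maximum static friction: μ_s N = 0.22 × 214.8 = 47.26 N.
Since 31.57 N is within the 47.26 N limit, the crate stays put and friction is exactly 31.6 N.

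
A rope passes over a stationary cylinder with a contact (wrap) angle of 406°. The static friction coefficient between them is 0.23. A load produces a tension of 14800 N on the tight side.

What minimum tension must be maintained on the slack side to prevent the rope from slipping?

Capstan equation at impending slip: T_tight/T_slack = e^{μβ}.
β = 406° = 7.086 rad; e^{μβ} = e^{0.23×7.086} = 5.103.
T_slack = T_tight / e^{μβ} = 14800 / 5.103 = 2900 N.

T_min ≈ 2900 N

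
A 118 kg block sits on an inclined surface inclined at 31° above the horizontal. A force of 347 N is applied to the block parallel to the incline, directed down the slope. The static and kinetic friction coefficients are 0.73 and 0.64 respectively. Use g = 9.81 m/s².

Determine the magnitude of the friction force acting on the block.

Normal force: N = m g cos θ = 118 × 9.81 × cos 31° = 992.2 N.
For equilibrium along the incline the friction force must supply f = m g sin θ + P = 596.2 + 347 = 943.2 N (positive meaning up-slope).
Maximum static friction available: μ_s N = 0.73 × 992.2 = 724.3 N.
Since |943.2| > 724.3 N, static friction cannot hold it; the block slides down the incline and kinetic friction applies: f = μ_k N = 0.64 × 992.2 = 635 N.

f ≈ 635 N (up the incline)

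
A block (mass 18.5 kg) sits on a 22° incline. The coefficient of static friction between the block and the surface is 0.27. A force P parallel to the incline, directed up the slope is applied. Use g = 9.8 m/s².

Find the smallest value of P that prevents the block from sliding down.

The block tends to slide down (tan θ > μ_s), so at the point of impending slip friction acts up-slope at its limit: f = μ_s N.
P is parallel to the surface, so N = m g cos θ = 168 N.
Along the incline: P + μ_s N = m g sin θ, so P = 67.9 − 0.27×168 = 22.5 N.

P_min ≈ 22.5 N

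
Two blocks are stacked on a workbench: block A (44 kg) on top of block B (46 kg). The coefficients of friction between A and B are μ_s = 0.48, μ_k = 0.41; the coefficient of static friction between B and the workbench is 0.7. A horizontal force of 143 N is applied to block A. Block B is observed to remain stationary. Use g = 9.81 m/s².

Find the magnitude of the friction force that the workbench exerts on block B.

f ≈ 143 N

Normal force at the A–B interface: N₁ = m_A g = 431.6 N.
Maximum static friction on A from B: μ_s N₁ = 0.48×431.6 = 207.2 N.
P = 143 N is within that limit, so A and B move together (both at rest); the A–B friction is simply f₁ = P = 143 N.
By Newton's third law B feels 143 N forward from A. With B stationary, the floor's static friction on B balances it: f₂ = 143 N (well within μ_s(m_A+m_B)g = 618 N).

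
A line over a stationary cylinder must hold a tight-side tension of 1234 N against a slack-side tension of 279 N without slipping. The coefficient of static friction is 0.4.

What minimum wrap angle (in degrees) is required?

T₂/T₁ = e^{μβ} → β = ln(T₂/T₁)/μ.
β = ln(1234/279)/0.4 = 1.487/0.4 = 3.717 rad.
In degrees: β = 3.717 × 180/π = 213°.

β_min ≈ 213°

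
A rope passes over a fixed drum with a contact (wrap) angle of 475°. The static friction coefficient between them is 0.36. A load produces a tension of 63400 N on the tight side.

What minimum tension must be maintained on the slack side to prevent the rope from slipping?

Capstan equation at impending slip: T_tight/T_slack = e^{μβ}.
β = 475° = 8.29 rad; e^{μβ} = e^{0.36×8.29} = 19.78.
T_slack = T_tight / e^{μβ} = 63400 / 19.78 = 3210 N.

T_min ≈ 3210 N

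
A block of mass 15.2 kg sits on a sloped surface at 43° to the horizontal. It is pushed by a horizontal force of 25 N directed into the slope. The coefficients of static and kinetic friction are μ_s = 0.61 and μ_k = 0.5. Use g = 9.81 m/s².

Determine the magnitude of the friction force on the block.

Resolve perpendicular to the incline: N = m g cos θ + P sin θ = 15.2×9.81×cos 43° + 25×sin 43° = 126.1 N.
Parallel to the incline: P cos θ − m g sin θ = 18.28 − 101.7 = -83.41 N; the friction needed to balance this is 83.41 N acting up the slope.
Maximum static friction: μ_s N = 0.61 × 126.1 = 76.92 N.
|f_req| = 83.41 > 76.92 N → the block slides down the incline; f = μ_k N = 0.5 × 126.1 = 63.1 N.

f ≈ 63.1 N (up the incline)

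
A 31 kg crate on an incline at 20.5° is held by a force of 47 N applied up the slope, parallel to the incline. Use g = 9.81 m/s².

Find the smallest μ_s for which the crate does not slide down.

N = m g cos θ = 284.9 N.
Friction must make up the shortfall along the incline: f = m g sin θ − P = 106.5 − 47 = 59.5 N.
At the threshold f = μ_s N, so μ_s,min = 59.5/284.9 = 0.209.

μ_s,min ≈ 0.209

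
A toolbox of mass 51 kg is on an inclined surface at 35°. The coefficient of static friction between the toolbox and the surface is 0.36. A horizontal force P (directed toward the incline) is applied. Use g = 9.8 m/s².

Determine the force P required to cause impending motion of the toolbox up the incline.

P ≈ 708 N

At impending motion up the slope, friction acts down-slope at its limit: f = μ_s N.
Perpendicular to the incline: N = m g cos θ + P sin θ.
Along the incline: P cos θ = m g sin θ + μ_s N = m g sin θ + μ_s (m g cos θ + P sin θ).
Solving, P (cos θ − μ_s sin θ) = m g (sin θ + μ_s cos θ), so P = 51×9.8×(sin 35° + 0.36 cos 35°)/(cos 35° − 0.36 sin 35°) = 500×0.8685/0.6127 = 708 N.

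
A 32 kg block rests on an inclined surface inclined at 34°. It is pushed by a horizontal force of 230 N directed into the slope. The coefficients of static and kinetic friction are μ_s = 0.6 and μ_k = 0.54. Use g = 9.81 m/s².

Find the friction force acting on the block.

f ≈ 15.1 N (down the incline)

Resolve perpendicular to the incline: N = m g cos θ + P sin θ = 32×9.81×cos 34° + 230×sin 34° = 388.9 N.
Along the incline, the net driving force (taking up-slope positive) is P cos θ − m g sin θ = 190.7 − 175.5 = 15.14 N, so equilibrium requires friction f = -15.14 N (down-slope).
Maximum static friction: μ_s N = 0.6 × 388.9 = 233.3 N.
Since 15.14 N is within the 233.3 N limit, the block stays put and friction is exactly 15.1 N.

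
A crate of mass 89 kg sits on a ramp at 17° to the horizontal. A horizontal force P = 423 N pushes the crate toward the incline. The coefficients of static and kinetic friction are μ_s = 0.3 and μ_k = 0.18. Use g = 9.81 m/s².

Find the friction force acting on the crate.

Normal direction: N = m g cos θ + P sin θ = 958.6 N.
Along the incline, the net driving force (taking up-slope positive) is P cos θ − m g sin θ = 404.5 − 255.3 = 149.3 N, so equilibrium requires friction f = -149.3 N (down-slope).
The limit of static friction is μ_s N = 287.6 N.
|f_req| = 149.3 ≤ 287.6 N → the crate is in equilibrium; friction equals the required value.

f ≈ 149 N (down the incline)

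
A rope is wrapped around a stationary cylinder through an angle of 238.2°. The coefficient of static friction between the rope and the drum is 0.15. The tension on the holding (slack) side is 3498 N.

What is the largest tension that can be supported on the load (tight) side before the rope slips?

At impending slip the capstan equation gives T₂/T₁ = e^{μβ} with β in radians.
β = 238.2° × π/180 = 4.157 rad.
e^{μβ} = e^{0.15×4.157} = 1.866.
T₂ = T₁ · e^{μβ} = 3498 × 1.866 = 6530 N.

T_max ≈ 6530 N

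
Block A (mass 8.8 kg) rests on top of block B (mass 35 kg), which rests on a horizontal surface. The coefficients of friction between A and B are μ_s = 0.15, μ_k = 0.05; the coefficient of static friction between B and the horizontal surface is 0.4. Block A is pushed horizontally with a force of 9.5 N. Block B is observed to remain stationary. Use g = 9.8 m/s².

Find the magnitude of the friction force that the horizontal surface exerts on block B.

Between the blocks, N₁ = m_A g = 86.24 N.
Maximum static friction on A from B: μ_s N₁ = 0.15×86.24 = 12.94 N.
P = 9.5 N is within that limit, so A and B move together (both at rest); the A–B friction is simply f₁ = P = 9.5 N.
B experiences an equal 9.5 N forward from A (third law). B is in equilibrium, so the floor supplies f₂ = 9.5 N of static friction (limit μ_s(m_A+m_B)g = 171.7 N, not exceeded).

f ≈ 9.5 N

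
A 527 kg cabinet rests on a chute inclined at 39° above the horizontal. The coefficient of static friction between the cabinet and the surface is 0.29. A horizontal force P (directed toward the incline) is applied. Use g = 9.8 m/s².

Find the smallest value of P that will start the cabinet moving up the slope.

At impending motion up the slope, friction acts down-slope at its limit: f = μ_s N.
Perpendicular to the incline: N = m g cos θ + P sin θ.
Along the incline: P cos θ = m g sin θ + μ_s N = m g sin θ + μ_s (m g cos θ + P sin θ).
Solving, P (cos θ − μ_s sin θ) = m g (sin θ + μ_s cos θ), so P = 527×9.8×(sin 39° + 0.29 cos 39°)/(cos 39° − 0.29 sin 39°) = 5160×0.8547/0.5946 = 7420 N.

P ≈ 7420 N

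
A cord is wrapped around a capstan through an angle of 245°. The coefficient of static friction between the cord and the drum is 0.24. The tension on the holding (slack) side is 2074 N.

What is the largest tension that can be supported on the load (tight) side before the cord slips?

T_max ≈ 5790 N

At impending slip the capstan equation gives T₂/T₁ = e^{μβ} with β in radians.
β = 245° × π/180 = 4.276 rad.
e^{μβ} = e^{0.24×4.276} = 2.791.
T₂ = T₁ · e^{μβ} = 2074 × 2.791 = 5790 N.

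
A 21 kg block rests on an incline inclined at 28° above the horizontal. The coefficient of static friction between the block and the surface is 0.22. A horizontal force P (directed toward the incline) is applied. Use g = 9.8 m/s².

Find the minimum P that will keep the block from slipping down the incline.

The block tends to slide down (tan θ > μ_s), so at the point of impending slip friction acts up-slope at its limit: f = μ_s N.
Perpendicular to the incline: N = m g cos θ + P sin θ.
Along the incline: P cos θ + μ_s N = m g sin θ, i.e. P cos θ + μ_s (m g cos θ + P sin θ) = m g sin θ.
Solving, P (cos θ + μ_s sin θ) = m g (sin θ − μ_s cos θ), so P = 206×0.2752/0.9862 = 57.4 N.

P_min ≈ 57.4 N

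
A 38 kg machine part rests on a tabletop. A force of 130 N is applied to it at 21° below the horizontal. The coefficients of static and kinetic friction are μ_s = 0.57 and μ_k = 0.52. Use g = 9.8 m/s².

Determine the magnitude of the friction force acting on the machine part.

The vertical component of P adds to the normal force: N = m g + P sin α = 372.4 + 46.59 = 419 N.
The horizontal driving force is P cos α = 121.4 N, so equilibrium needs friction f = 121.4 N.
The static-friction limit is μ_s N = 238.8 N.
Since 121.4 N does not exceed the limit, the machine part stays at rest and f = 121 N.

f ≈ 121 N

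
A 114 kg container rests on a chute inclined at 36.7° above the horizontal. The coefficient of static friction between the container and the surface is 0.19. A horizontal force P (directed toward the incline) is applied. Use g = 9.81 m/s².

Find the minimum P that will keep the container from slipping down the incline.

P_min ≈ 544 N

The container tends to slide down (tan θ > μ_s), so at the point of impending slip friction acts up-slope at its limit: f = μ_s N.
Perpendicular to the incline: N = m g cos θ + P sin θ.
Along the incline: P cos θ + μ_s N = m g sin θ, i.e. P cos θ + μ_s (m g cos θ + P sin θ) = m g sin θ.
Solving, P (cos θ + μ_s sin θ) = m g (sin θ − μ_s cos θ), so P = 1120×0.4453/0.9153 = 544 N.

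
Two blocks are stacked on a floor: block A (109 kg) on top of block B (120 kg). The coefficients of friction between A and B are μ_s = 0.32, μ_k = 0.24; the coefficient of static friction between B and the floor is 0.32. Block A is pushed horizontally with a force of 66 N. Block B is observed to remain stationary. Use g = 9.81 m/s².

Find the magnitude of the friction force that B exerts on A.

The normal force B exerts on A is simply A's weight, N₁ = 1069 N.
So the A–B interface can sustain at most μ_s N₁ = 342.2 N of static friction.
Since P = 66 N ≤ 342.2 N, A does not slip on B; friction on A equals P = 66 N.
B experiences an equal 66 N forward from A (third law). B is in equilibrium, so the floor supplies f₂ = 66 N of static friction (limit μ_s(m_A+m_B)g = 718.9 N, not exceeded).

f ≈ 66 N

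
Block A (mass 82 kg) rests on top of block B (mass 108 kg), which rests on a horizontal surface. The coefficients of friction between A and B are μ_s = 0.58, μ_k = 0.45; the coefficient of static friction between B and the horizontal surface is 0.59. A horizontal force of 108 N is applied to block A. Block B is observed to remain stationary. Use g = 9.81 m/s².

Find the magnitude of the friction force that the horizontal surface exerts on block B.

f ≈ 108 N

The normal force B exerts on A is simply A's weight, N₁ = 804.4 N.
Maximum static friction on A from B: μ_s N₁ = 0.58×804.4 = 466.6 N.
P = 108 N is within that limit, so A and B move together (both at rest); the A–B friction is simply f₁ = P = 108 N.
By Newton's third law B feels 108 N forward from A. With B stationary, the floor's static friction on B balances it: f₂ = 108 N (well within μ_s(m_A+m_B)g = 1100 N).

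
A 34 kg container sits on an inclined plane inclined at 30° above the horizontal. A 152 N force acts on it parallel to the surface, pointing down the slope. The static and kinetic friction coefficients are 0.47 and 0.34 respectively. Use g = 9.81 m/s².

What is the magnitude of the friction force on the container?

f ≈ 98.2 N (up the incline)

The normal reaction is N = m g cos θ = 288.9 N.
The friction needed for equilibrium is m g sin θ + P = 166.8 + 152 = 318.8 N, measured positive up-slope.
The static-friction ceiling is μ_s N = 0.47 × 288.9 = 135.8 N.
Since |318.8| > 135.8 N, static friction cannot hold it; the container slides down the incline and kinetic friction applies: f = μ_k N = 0.34 × 288.9 = 98.2 N.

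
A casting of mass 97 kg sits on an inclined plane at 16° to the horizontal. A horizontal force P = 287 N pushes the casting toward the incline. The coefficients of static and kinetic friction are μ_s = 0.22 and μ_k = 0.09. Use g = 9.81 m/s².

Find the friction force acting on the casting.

f ≈ 13.6 N (down the incline)

The horizontal push has a component P sin θ into the surface, so N = m g cos θ + P sin θ = 914.7 + 79.11 = 993.8 N.
Parallel to the incline: P cos θ − m g sin θ = 275.9 − 262.3 = 13.59 N; the friction needed to balance this is 13.59 N acting down the slope.
Maximum static friction: μ_s N = 0.22 × 993.8 = 218.6 N.
|f_req| = 13.59 ≤ 218.6 N → the casting is in equilibrium; friction equals the required value.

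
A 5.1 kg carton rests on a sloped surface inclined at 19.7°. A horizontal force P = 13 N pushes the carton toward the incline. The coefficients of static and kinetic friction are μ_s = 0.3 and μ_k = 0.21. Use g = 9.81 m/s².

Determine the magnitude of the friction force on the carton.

f ≈ 4.63 N (up the incline)

Normal direction: N = m g cos θ + P sin θ = 51.48 N.
Along the incline, the net driving force (taking up-slope positive) is P cos θ − m g sin θ = 12.24 − 16.87 = -4.626 N, so equilibrium requires friction f = 4.626 N (up-slope).
The limit of static friction is μ_s N = 15.45 N.
Since 4.626 N is within the 15.45 N limit, the carton stays put and friction is exactly 4.63 N.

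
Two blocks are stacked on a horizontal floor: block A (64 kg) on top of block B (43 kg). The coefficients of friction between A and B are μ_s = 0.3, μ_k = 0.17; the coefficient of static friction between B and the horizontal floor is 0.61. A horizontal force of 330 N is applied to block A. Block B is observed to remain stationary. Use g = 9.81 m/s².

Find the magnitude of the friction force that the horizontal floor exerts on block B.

Normal force at the A–B interface: N₁ = m_A g = 627.8 N.
So the A–B interface can sustain at most μ_s N₁ = 188.4 N of static friction.
P = 330 N exceeds that limit, so A slips over B and the interface friction becomes kinetic: f₁ = μ_k N₁ = 0.17×627.8 = 107 N.
By Newton's third law B feels 107 N forward from A. With B stationary, the floor's static friction on B balances it: f₂ = 107 N (well within μ_s(m_A+m_B)g = 640.3 N).

f ≈ 107 N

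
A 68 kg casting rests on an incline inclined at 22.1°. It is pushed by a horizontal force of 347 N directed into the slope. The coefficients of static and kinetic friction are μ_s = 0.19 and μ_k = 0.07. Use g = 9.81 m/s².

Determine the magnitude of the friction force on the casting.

Resolve perpendicular to the incline: N = m g cos θ + P sin θ = 68×9.81×cos 22.1° + 347×sin 22.1° = 748.6 N.
Along the incline, the net driving force (taking up-slope positive) is P cos θ − m g sin θ = 321.5 − 251 = 70.53 N, so equilibrium requires friction f = -70.53 N (down-slope).
The limit of static friction is μ_s N = 142.2 N.
Since 70.53 N is within the 142.2 N limit, the casting stays put and friction is exactly 70.5 N.

f ≈ 70.5 N (down the incline)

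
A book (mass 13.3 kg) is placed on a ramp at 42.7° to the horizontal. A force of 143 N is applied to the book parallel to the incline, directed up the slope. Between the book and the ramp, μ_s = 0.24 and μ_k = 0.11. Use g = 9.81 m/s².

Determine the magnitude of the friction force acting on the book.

Normal force: N = m g cos θ = 13.3 × 9.81 × cos 42.7° = 95.89 N.
The friction needed for equilibrium is m g sin θ − P = 88.48 − 143 = -54.52 N, measured positive up-slope.
Maximum static friction available: μ_s N = 0.24 × 95.89 = 23.01 N.
|-54.52| exceeds 23.01 N, so the book slips up-slope; friction is kinetic, f = μ_k N = 0.11×95.89 = 10.5 N.

f ≈ 10.5 N (down the incline)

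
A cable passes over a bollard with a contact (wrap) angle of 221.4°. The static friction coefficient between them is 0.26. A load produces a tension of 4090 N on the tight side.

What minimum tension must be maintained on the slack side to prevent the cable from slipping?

Capstan equation at impending slip: T_tight/T_slack = e^{μβ}.
β = 221.4° = 3.864 rad; e^{μβ} = e^{0.26×3.864} = 2.731.
T_slack = T_tight / e^{μβ} = 4090 / 2.731 = 1500 N.

T_min ≈ 1500 N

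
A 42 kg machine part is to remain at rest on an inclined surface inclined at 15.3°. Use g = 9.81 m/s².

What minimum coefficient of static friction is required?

At the slip threshold m g sin θ = μ_s m g cos θ, so μ_s,min = tan θ.
μ_s,min = tan 15.3° = 0.274.

μ_s,min ≈ 0.274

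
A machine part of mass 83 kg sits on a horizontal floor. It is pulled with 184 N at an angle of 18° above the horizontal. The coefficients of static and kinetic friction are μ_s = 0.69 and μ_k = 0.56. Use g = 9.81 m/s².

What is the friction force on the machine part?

N = m g − P sin α = 814.2 − 184×sin 18° = 757.4 N.
For equilibrium, f = P cos α = 184×cos 18° = 175 N.
μ_s N = 0.69 × 757.4 = 522.6 N.
175 ≤ 522.6 N → static; friction equals the required 175 N.

f ≈ 175 N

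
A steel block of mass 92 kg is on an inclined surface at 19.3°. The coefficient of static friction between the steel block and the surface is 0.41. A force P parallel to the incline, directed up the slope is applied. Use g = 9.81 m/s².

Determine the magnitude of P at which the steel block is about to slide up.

P ≈ 648 N

At impending motion up the slope, friction acts down-slope at its limit: f = μ_s N.
P is parallel to the surface, so N = m g cos θ = 852 N.
Along the incline: P = m g sin θ + μ_s N = 298 + 0.41×852 = 648 N.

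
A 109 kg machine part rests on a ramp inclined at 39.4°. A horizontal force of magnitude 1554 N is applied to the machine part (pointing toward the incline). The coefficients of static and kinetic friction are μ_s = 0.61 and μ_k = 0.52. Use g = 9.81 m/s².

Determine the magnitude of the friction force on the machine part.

The horizontal push has a component P sin θ into the surface, so N = m g cos θ + P sin θ = 826.3 + 986.4 = 1813 N.
Parallel to the incline: P cos θ − m g sin θ = 1201 − 678.7 = 522.1 N; the friction needed to balance this is 522.1 N acting down the slope.
The limit of static friction is μ_s N = 1106 N.
|f_req| = 522.1 ≤ 1106 N → the machine part is in equilibrium; friction equals the required value.

f ≈ 522 N (down the incline)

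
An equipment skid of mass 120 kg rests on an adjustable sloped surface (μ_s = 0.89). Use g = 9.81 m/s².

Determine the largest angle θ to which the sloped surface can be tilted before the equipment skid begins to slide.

At the slip threshold, m g sin θ = μ_s · m g cos θ, so tan θ = μ_s.
θ_max = arctan(0.89) = 41.7°.

θ_max ≈ 41.7°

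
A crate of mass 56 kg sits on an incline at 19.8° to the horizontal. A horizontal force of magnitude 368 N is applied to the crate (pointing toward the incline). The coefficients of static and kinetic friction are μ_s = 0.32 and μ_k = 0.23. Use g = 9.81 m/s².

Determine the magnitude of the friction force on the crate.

Resolve perpendicular to the incline: N = m g cos θ + P sin θ = 56×9.81×cos 19.8° + 368×sin 19.8° = 641.5 N.
Along the incline, the net driving force (taking up-slope positive) is P cos θ − m g sin θ = 346.2 − 186.1 = 160.2 N, so equilibrium requires friction f = -160.2 N (down-slope).
Maximum static friction: μ_s N = 0.32 × 641.5 = 205.3 N.
Since 160.2 N is within the 205.3 N limit, the crate stays put and friction is exactly 160 N.

f ≈ 160 N (down the incline)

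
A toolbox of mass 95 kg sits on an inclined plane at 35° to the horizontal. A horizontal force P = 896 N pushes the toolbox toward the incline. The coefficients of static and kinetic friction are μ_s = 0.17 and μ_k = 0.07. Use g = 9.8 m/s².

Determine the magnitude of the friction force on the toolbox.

Normal direction: N = m g cos θ + P sin θ = 1277 N.
Along the incline, the net driving force (taking up-slope positive) is P cos θ − m g sin θ = 734 − 534 = 200 N, so equilibrium requires friction f = -200 N (down-slope).
The limit of static friction is μ_s N = 217 N.
|f_req| = 200 ≤ 217 N → the toolbox is in equilibrium; friction equals the required value.

f ≈ 200 N (down the incline)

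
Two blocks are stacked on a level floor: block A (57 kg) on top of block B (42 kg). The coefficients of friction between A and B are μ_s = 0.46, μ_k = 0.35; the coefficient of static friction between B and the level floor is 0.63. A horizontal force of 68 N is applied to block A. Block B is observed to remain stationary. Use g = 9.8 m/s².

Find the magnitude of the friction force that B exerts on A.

f ≈ 68 N

The normal force B exerts on A is simply A's weight, N₁ = 558.6 N.
So the A–B interface can sustain at most μ_s N₁ = 257 N of static friction.
P = 68 N is within that limit, so A and B move together (both at rest); the A–B friction is simply f₁ = P = 68 N.
B experiences an equal 68 N forward from A (third law). B is in equilibrium, so the floor supplies f₂ = 68 N of static friction (limit μ_s(m_A+m_B)g = 611.2 N, not exceeded).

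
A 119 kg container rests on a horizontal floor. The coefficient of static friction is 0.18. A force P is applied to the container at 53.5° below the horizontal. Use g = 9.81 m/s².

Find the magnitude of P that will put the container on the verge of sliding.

P ≈ 467 N

N = m g + P sin α (the push presses the container into the horizontal floor).
At impending slip, P cos α = μ_s N = μ_s (m g + P sin α).
Solving: P (cos α − μ_s sin α) = μ_s m g → P = 0.18×1170/(cos 53.5° − 0.18 sin 53.5°) = 210/0.4501 = 467 N.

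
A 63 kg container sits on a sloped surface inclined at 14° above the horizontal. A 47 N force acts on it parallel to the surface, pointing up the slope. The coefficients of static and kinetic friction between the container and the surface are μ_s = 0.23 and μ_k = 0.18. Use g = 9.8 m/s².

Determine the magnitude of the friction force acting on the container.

f ≈ 102 N (up the incline)

The normal reaction is N = m g cos θ = 599.1 N.
Parallel to the incline, ΣF = 0 gives f = m g sin θ − P = 149.4 − 47 = 102.4 N (up-slope positive).
Maximum static friction available: μ_s N = 0.23 × 599.1 = 137.8 N.
Since |102.4| ≤ 137.8 N, the container remains in static equilibrium and friction takes exactly the required value.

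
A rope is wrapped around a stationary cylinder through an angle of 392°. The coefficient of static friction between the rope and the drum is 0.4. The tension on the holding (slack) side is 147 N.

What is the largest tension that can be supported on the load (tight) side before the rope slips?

At impending slip the capstan equation gives T₂/T₁ = e^{μβ} with β in radians.
β = 392° × π/180 = 6.842 rad.
e^{μβ} = e^{0.4×6.842} = 15.44.
T₂ = T₁ · e^{μβ} = 147 × 15.44 = 2270 N.

T_max ≈ 2270 N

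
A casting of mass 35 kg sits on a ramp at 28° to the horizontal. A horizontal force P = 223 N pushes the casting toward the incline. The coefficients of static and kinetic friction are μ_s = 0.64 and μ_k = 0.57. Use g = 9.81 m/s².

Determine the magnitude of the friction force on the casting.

f ≈ 35.7 N (down the incline)

The horizontal push has a component P sin θ into the surface, so N = m g cos θ + P sin θ = 303.2 + 104.7 = 407.9 N.
Along the incline, the net driving force (taking up-slope positive) is P cos θ − m g sin θ = 196.9 − 161.2 = 35.7 N, so equilibrium requires friction f = -35.7 N (down-slope).
Maximum static friction: μ_s N = 0.64 × 407.9 = 261 N.
|f_req| = 35.7 ≤ 261 N → the casting is in equilibrium; friction equals the required value.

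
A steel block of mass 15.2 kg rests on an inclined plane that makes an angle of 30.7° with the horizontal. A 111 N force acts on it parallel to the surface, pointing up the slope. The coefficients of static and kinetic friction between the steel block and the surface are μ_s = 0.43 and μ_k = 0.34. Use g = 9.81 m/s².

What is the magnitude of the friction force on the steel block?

Perpendicular to the surface, N = m g cos θ = 15.2·9.81·cos 30.7° = 128.2 N.
The friction needed for equilibrium is m g sin θ − P = 76.13 − 111 = -34.87 N, measured positive up-slope.
The static-friction ceiling is μ_s N = 0.43 × 128.2 = 55.13 N.
Since |-34.87| ≤ 55.13 N, the steel block remains in static equilibrium and friction takes exactly the required value.

f ≈ 34.9 N (down the incline)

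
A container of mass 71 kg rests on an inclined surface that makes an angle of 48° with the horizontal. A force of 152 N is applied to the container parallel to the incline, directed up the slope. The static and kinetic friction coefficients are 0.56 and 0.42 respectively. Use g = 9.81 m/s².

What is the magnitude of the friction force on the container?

Normal force: N = m g cos θ = 71 × 9.81 × cos 48° = 466.1 N.
Parallel to the incline, ΣF = 0 gives f = m g sin θ − P = 517.6 − 152 = 365.6 N (up-slope positive).
The static-friction ceiling is μ_s N = 0.56 × 466.1 = 261 N.
|365.6| exceeds 261 N, so the container slips down-slope; friction is kinetic, f = μ_k N = 0.42×466.1 = 196 N.

f ≈ 196 N (up the incline)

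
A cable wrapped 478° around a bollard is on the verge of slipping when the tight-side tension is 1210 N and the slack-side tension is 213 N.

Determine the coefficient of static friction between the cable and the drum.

μ ≈ 0.208

T₂/T₁ = e^{μβ} → μ = ln(T₂/T₁)/β.
β = 478° = 8.343 rad.
μ = ln(1210/213)/8.343 = ln(5.681)/8.343 = 0.208.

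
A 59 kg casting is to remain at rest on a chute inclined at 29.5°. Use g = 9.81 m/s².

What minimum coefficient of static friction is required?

At the slip threshold m g sin θ = μ_s m g cos θ, so μ_s,min = tan θ.
μ_s,min = tan 29.5° = 0.566.

μ_s,min ≈ 0.566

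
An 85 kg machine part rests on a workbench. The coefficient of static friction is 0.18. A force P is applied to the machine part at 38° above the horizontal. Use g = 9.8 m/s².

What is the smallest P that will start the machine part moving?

N = m g − P sin α (the pull lifts the machine part).
At impending slip, P cos α = μ_s N = μ_s (m g − P sin α).
Solving: P (cos α + μ_s sin α) = μ_s m g → P = 0.18×833/(cos 38° + 0.18 sin 38°) = 150/0.8988 = 167 N.

P ≈ 167 N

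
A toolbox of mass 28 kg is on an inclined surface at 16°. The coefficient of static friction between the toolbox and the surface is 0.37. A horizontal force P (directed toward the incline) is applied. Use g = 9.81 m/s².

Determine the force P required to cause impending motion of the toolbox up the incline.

At impending motion up the slope, friction acts down-slope at its limit: f = μ_s N.
Perpendicular to the incline: N = m g cos θ + P sin θ.
Along the incline: P cos θ = m g sin θ + μ_s N = m g sin θ + μ_s (m g cos θ + P sin θ).
Solving, P (cos θ − μ_s sin θ) = m g (sin θ + μ_s cos θ), so P = 28×9.81×(sin 16° + 0.37 cos 16°)/(cos 16° − 0.37 sin 16°) = 275×0.6313/0.8593 = 202 N.

P ≈ 202 N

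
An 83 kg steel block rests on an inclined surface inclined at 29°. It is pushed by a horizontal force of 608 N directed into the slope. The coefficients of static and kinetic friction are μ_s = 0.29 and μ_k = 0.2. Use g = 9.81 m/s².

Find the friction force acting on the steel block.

Resolve perpendicular to the incline: N = m g cos θ + P sin θ = 83×9.81×cos 29° + 608×sin 29° = 1007 N.
Parallel to the incline: P cos θ − m g sin θ = 531.8 − 394.7 = 137 N; the friction needed to balance this is 137 N acting down the slope.
Maximum static friction: μ_s N = 0.29 × 1007 = 292 N.
Since 137 N is within the 292 N limit, the steel block stays put and friction is exactly 137 N.

f ≈ 137 N (down the incline)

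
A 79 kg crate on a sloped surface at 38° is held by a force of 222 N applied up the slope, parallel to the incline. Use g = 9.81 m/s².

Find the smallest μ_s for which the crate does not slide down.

N = m g cos θ = 610.7 N.
Friction must make up the shortfall along the incline: f = m g sin θ − P = 477.1 − 222 = 255.1 N.
At the threshold f = μ_s N, so μ_s,min = 255.1/610.7 = 0.418.

μ_s,min ≈ 0.418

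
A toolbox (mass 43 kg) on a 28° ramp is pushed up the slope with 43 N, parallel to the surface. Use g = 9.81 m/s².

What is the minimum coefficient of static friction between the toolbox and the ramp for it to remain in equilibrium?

μ_s,min ≈ 0.416

N = m g cos θ = 372.5 N.
Friction must make up the shortfall along the incline: f = m g sin θ − P = 198 − 43 = 155 N.
At the threshold f = μ_s N, so μ_s,min = 155/372.5 = 0.416.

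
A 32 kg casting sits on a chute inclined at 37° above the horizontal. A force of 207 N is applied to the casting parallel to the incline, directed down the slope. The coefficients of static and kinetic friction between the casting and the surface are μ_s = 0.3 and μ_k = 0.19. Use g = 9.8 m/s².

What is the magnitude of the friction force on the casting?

Normal force: N = m g cos θ = 32 × 9.8 × cos 37° = 250.5 N.
The friction needed for equilibrium is m g sin θ + P = 188.7 + 207 = 395.7 N, measured positive up-slope.
Static friction can supply at most μ_s N = 75.14 N.
Since |395.7| > 75.14 N, static friction cannot hold it; the casting slides down the incline and kinetic friction applies: f = μ_k N = 0.19 × 250.5 = 47.6 N.

f ≈ 47.6 N (up the incline)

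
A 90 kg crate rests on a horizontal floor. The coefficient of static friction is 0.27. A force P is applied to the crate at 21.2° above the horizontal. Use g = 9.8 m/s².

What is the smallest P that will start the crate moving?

N = m g − P sin α (the pull lifts the crate).
At impending slip, P cos α = μ_s N = μ_s (m g − P sin α).
Solving: P (cos α + μ_s sin α) = μ_s m g → P = 0.27×882/(cos 21.2° + 0.27 sin 21.2°) = 238/1.03 = 231 N.

P ≈ 231 N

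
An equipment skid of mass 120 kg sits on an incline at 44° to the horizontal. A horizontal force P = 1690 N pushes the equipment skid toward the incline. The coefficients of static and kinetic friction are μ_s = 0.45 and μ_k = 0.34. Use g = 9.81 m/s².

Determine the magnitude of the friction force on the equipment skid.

Resolve perpendicular to the incline: N = m g cos θ + P sin θ = 120×9.81×cos 44° + 1690×sin 44° = 2021 N.
Parallel to the incline: P cos θ − m g sin θ = 1216 − 817.8 = 397.9 N; the friction needed to balance this is 397.9 N acting down the slope.
Maximum static friction: μ_s N = 0.45 × 2021 = 909.4 N.
|f_req| = 397.9 ≤ 909.4 N → the equipment skid is in equilibrium; friction equals the required value.

f ≈ 398 N (down the incline)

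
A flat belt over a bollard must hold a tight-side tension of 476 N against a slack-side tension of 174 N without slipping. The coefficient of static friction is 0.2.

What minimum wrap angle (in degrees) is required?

β_min ≈ 288°

T₂/T₁ = e^{μβ} → β = ln(T₂/T₁)/μ.
β = ln(476/174)/0.2 = 1.006/0.2 = 5.032 rad.
In degrees: β = 5.032 × 180/π = 288°.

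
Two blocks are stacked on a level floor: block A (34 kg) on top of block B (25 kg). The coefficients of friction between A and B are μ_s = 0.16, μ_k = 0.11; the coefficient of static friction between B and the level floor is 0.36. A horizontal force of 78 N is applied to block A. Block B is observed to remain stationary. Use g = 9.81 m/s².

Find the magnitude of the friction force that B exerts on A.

Normal force at the A–B interface: N₁ = m_A g = 333.5 N.
So the A–B interface can sustain at most μ_s N₁ = 53.37 N of static friction.
P = 78 N exceeds that limit, so A slips over B and the interface friction becomes kinetic: f₁ = μ_k N₁ = 0.11×333.5 = 36.7 N.
B experiences an equal 36.7 N forward from A (third law). B is in equilibrium, so the floor supplies f₂ = 36.7 N of static friction (limit μ_s(m_A+m_B)g = 208.4 N, not exceeded).

f ≈ 36.7 N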